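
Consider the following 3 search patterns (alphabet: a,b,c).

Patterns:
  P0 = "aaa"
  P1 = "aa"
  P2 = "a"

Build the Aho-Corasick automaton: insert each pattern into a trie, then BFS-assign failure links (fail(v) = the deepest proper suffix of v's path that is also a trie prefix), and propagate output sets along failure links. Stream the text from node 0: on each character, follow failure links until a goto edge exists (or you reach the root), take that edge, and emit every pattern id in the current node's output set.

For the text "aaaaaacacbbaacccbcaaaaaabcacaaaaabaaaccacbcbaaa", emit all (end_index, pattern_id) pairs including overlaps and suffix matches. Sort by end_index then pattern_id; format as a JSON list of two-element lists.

Build automaton:
Trie nodes:
  0='ε' goto a→1
  1='a' goto a→2  ←P2
  2='aa' goto a→3  ←P1
  3='aaa' goto ·  ←P0

Failure links (BFS by depth):
  fail(1) 'a': from fail(0)=0 chase 'a': 0 ⇒ 0;  out={2}∪out(0)={2}
  fail(2) 'aa': from fail(1)=0 chase 'a': 0 ⇒ 1;  out={1}∪out(1)={1,2}
  fail(3) 'aaa': from fail(2)=1 chase 'a': 1 ⇒ 2;  out={0}∪out(2)={0,1,2}

Scan:
[0] read 'a'  n0⇒n1  → match P2@[0:0]
[1] read 'a'  n1⇒n2  → match P1@[0:1],P2@[1:1]
[2] read 'a'  n2⇒n3  → match P0@[0:2],P1@[1:2],P2@[2:2]
[3] read 'a'  n3⇒n3 (via fail)  → match P0@[1:3],P1@[2:3],P2@[3:3]
[4] read 'a'  n3⇒n3 (via fail)  → match P0@[2:4],P1@[3:4],P2@[4:4]
[5] read 'a'  n3⇒n3 (via fail)  → match P0@[3:5],P1@[4:5],P2@[5:5]
[6] read 'c'  n3⇒n0 (via fail)
[7] read 'a'  n0⇒n1  → match P2@[7:7]
[8] read 'c'  n1⇒n0 (via fail)
[9] read 'b'  n0⇒n0
[10] read 'b'  n0⇒n0
[11] read 'a'  n0⇒n1  → match P2@[11:11]
[12] read 'a'  n1⇒n2  → match P1@[11:12],P2@[12:12]
[13] read 'c'  n2⇒n0 (via fail)
[14] read 'c'  n0⇒n0
[15] read 'c'  n0⇒n0
[16] read 'b'  n0⇒n0
[17] read 'c'  n0⇒n0
[18] read 'a'  n0⇒n1  → match P2@[18:18]
[19] read 'a'  n1⇒n2  → match P1@[18:19],P2@[19:19]
[20] read 'a'  n2⇒n3  → match P0@[18:20],P1@[19:20],P2@[20:20]
[21] read 'a'  n3⇒n3 (via fail)  → match P0@[19:21],P1@[20:21],P2@[21:21]
[22] read 'a'  n3⇒n3 (via fail)  → match P0@[20:22],P1@[21:22],P2@[22:22]
[23] read 'a'  n3⇒n3 (via fail)  → match P0@[21:23],P1@[22:23],P2@[23:23]
[24] read 'b'  n3⇒n0 (via fail)
[25] read 'c'  n0⇒n0
[26] read 'a'  n0⇒n1  → match P2@[26:26]
[27] read 'c'  n1⇒n0 (via fail)
[28] read 'a'  n0⇒n1  → match P2@[28:28]
[29] read 'a'  n1⇒n2  → match P1@[28:29],P2@[29:29]
[30] read 'a'  n2⇒n3  → match P0@[28:30],P1@[29:30],P2@[30:30]
[31] read 'a'  n3⇒n3 (via fail)  → match P0@[29:31],P1@[30:31],P2@[31:31]
[32] read 'a'  n3⇒n3 (via fail)  → match P0@[30:32],P1@[31:32],P2@[32:32]
[33] read 'b'  n3⇒n0 (via fail)
[34] read 'a'  n0⇒n1  → match P2@[34:34]
[35] read 'a'  n1⇒n2  → match P1@[34:35],P2@[35:35]
[36] read 'a'  n2⇒n3  → match P0@[34:36],P1@[35:36],P2@[36:36]
[37] read 'c'  n3⇒n0 (via fail)
[38] read 'c'  n0⇒n0
[39] read 'a'  n0⇒n1  → match P2@[39:39]
[40] read 'c'  n1⇒n0 (via fail)
[41] read 'b'  n0⇒n0
[42] read 'c'  n0⇒n0
[43] read 'b'  n0⇒n0
[44] read 'a'  n0⇒n1  → match P2@[44:44]
[45] read 'a'  n1⇒n2  → match P1@[44:45],P2@[45:45]
[46] read 'a'  n2⇒n3  → match P0@[44:46],P1@[45:46],P2@[46:46]

All matches (sorted): [[0,2],[1,1],[1,2],[2,0],[2,1],[2,2],[3,0],[3,1],[3,2],[4,0],[4,1],[4,2],[5,0],[5,1],[5,2],[7,2],[11,2],[12,1],[12,2],[18,2],[19,1],[19,2],[20,0],[20,1],[20,2],[21,0],[21,1],[21,2],[22,0],[22,1],[22,2],[23,0],[23,1],[23,2],[26,2],[28,2],[29,1],[29,2],[30,0],[30,1],[30,2],[31,0],[31,1],[31,2],[32,0],[32,1],[32,2],[34,2],[35,1],[35,2],[36,0],[36,1],[36,2],[39,2],[44,2],[45,1],[45,2],[46,0],[46,1],[46,2]]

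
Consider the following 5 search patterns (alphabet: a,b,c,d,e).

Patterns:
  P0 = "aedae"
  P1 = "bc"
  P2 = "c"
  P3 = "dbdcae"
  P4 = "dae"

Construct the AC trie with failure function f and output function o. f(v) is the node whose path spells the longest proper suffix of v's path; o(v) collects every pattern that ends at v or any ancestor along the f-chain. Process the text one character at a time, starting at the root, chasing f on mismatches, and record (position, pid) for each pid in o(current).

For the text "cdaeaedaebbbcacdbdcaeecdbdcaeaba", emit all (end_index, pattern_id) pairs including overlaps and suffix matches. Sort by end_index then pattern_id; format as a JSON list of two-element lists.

Construct AC machine:
Trie (insert patterns):
  0='ε' goto a→1 b→6 c→8 d→9
  1='a' goto e→2
  2='ae' goto d→3
  3='aed' goto a→4
  4='aeda' goto e→5
  5='aedae' goto ·  [P0 ends]
  6='b' goto c→7
  7='bc' goto ·  [P1 ends]
  8='c' goto ·  [P2 ends]
  9='d' goto a→15 b→10
  10='db' goto d→11
  11='dbd' goto c→12
  12='dbdc' goto a→13
  13='dbdca' goto e→14
  14='dbdcae' goto ·  [P3 ends]
  15='da' goto e→16
  16='dae' goto ·  [P4 ends]

BFS fail/out derivation:
  fail(1) 'a': from fail(0)=0 chase 'a': 0 ⇒ 0;  out=∅∪out(0)=∅
  fail(6) 'b': from fail(0)=0 chase 'b': 0 ⇒ 0;  out=∅∪out(0)=∅
  fail(8) 'c': from fail(0)=0 chase 'c': 0 ⇒ 0;  out={2}∪out(0)={2}
  fail(9) 'd': from fail(0)=0 chase 'd': 0 ⇒ 0;  out=∅∪out(0)=∅
  fail(2) 'ae': from fail(1)=0 chase 'e': 0 ⇒ 0;  out=∅∪out(0)=∅
  fail(7) 'bc': from fail(6)=0 chase 'c': 0 ⇒ 8;  out={1}∪out(8)={1,2}
  fail(10) 'db': from fail(9)=0 chase 'b': 0 ⇒ 6;  out=∅∪out(6)=∅
  fail(15) 'da': from fail(9)=0 chase 'a': 0 ⇒ 1;  out=∅∪out(1)=∅
  fail(3) 'aed': from fail(2)=0 chase 'd': 0 ⇒ 9;  out=∅∪out(9)=∅
  fail(11) 'dbd': from fail(10)=6 chase 'd': 6→0 ⇒ 9;  out=∅∪out(9)=∅
  fail(16) 'dae': from fail(15)=1 chase 'e': 1 ⇒ 2;  out={4}∪out(2)={4}
  fail(4) 'aeda': from fail(3)=9 chase 'a': 9 ⇒ 15;  out=∅∪out(15)=∅
  fail(12) 'dbdc': from fail(11)=9 chase 'c': 9→0 ⇒ 8;  out=∅∪out(8)={2}
  fail(5) 'aedae': from fail(4)=15 chase 'e': 15 ⇒ 16;  out={0}∪out(16)={0,4}
  fail(13) 'dbdca': from fail(12)=8 chase 'a': 8→0 ⇒ 1;  out=∅∪out(1)=∅
  fail(14) 'dbdcae': from fail(13)=1 chase 'e': 1 ⇒ 2;  out={3}∪out(2)={3}

Scan:
i=0 'c': node 0→8  emit P2@[0:0]
i=1 'd': node 8→9 (fail-walked)
i=2 'a': node 9→15
i=3 'e': node 15→16  emit P4@[1:3]
i=4 'a': node 16→1 (fail-walked)
i=5 'e': node 1→2
i=6 'd': node 2→3
i=7 'a': node 3→4
i=8 'e': node 4→5  emit P0@[4:8],P4@[6:8]
i=9 'b': node 5→6 (fail-walked)
i=10 'b': node 6→6 (fail-walked)
i=11 'b': node 6→6 (fail-walked)
i=12 'c': node 6→7  emit P1@[11:12],P2@[12:12]
i=13 'a': node 7→1 (fail-walked)
i=14 'c': node 1→8 (fail-walked)  emit P2@[14:14]
i=15 'd': node 8→9 (fail-walked)
i=16 'b': node 9→10
i=17 'd': node 10→11
i=18 'c': node 11→12  emit P2@[18:18]
i=19 'a': node 12→13
i=20 'e': node 13→14  emit P3@[15:20]
i=21 'e': node 14→0 (fail-walked)
i=22 'c': node 0→8  emit P2@[22:22]
i=23 'd': node 8→9 (fail-walked)
i=24 'b': node 9→10
i=25 'd': node 10→11
i=26 'c': node 11→12  emit P2@[26:26]
i=27 'a': node 12→13
i=28 'e': node 13→14  emit P3@[23:28]
i=29 'a': node 14→1 (fail-walked)
i=30 'b': node 1→6 (fail-walked)
i=31 'a': node 6→1 (fail-walked)

Result: [[0,2],[3,4],[8,0],[8,4],[12,1],[12,2],[14,2],[18,2],[20,3],[22,2],[26,2],[28,3]]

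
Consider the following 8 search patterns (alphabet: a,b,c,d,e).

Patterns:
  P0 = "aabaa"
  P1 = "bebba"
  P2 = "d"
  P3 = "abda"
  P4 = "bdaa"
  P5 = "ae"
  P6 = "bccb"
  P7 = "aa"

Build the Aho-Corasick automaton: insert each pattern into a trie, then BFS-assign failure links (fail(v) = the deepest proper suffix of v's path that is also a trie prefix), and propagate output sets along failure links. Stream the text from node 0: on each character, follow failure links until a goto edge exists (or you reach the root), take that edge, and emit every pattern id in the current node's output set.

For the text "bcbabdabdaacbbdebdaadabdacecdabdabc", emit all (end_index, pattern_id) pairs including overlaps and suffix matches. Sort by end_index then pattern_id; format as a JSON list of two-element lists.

Build automaton:
Trie nodes:
  0='ε' goto a→1 b→6 d→11
  1='a' goto a→2 b→12 e→18
  2='aa' goto b→3  ←P7
  3='aab' goto a→4
  4='aaba' goto a→5
  5='aabaa' goto ·  ←P0
  6='b' goto c→19 d→15 e→7
  7='be' goto b→8
  8='beb' goto b→9
  9='bebb' goto a→10
  10='bebba' goto ·  ←P1
  11='d' goto ·  ←P2
  12='ab' goto d→13
  13='abd' goto a→14
  14='abda' goto ·  ←P3
  15='bd' goto a→16
  16='bda' goto a→17
  17='bdaa' goto ·  ←P4
  18='ae' goto ·  ←P5
  19='bc' goto c→20
  20='bcc' goto b→21
  21='bccb' goto ·  ←P6

Failure links (BFS by depth):
  fail(1) 'a': from fail(0)=0 chase 'a': 0 ⇒ 0;  out=∅∪out(0)=∅
  fail(6) 'b': from fail(0)=0 chase 'b': 0 ⇒ 0;  out=∅∪out(0)=∅
  fail(11) 'd': from fail(0)=0 chase 'd': 0 ⇒ 0;  out={2}∪out(0)={2}
  fail(2) 'aa': from fail(1)=0 chase 'a': 0 ⇒ 1;  out={7}∪out(1)={7}
  fail(7) 'be': from fail(6)=0 chase 'e': 0 ⇒ 0;  out=∅∪out(0)=∅
  fail(12) 'ab': from fail(1)=0 chase 'b': 0 ⇒ 6;  out=∅∪out(6)=∅
  fail(15) 'bd': from fail(6)=0 chase 'd': 0 ⇒ 11;  out=∅∪out(11)={2}
  fail(18) 'ae': from fail(1)=0 chase 'e': 0 ⇒ 0;  out={5}∪out(0)={5}
  fail(19) 'bc': from fail(6)=0 chase 'c': 0 ⇒ 0;  out=∅∪out(0)=∅
  fail(3) 'aab': from fail(2)=1 chase 'b': 1 ⇒ 12;  out=∅∪out(12)=∅
  fail(8) 'beb': from fail(7)=0 chase 'b': 0 ⇒ 6;  out=∅∪out(6)=∅
  fail(13) 'abd': from fail(12)=6 chase 'd': 6 ⇒ 15;  out=∅∪out(15)={2}
  fail(16) 'bda': from fail(15)=11 chase 'a': 11→0 ⇒ 1;  out=∅∪out(1)=∅
  fail(20) 'bcc': from fail(19)=0 chase 'c': 0 ⇒ 0;  out=∅∪out(0)=∅
  fail(4) 'aaba': from fail(3)=12 chase 'a': 12→6→0 ⇒ 1;  out=∅∪out(1)=∅
  fail(9) 'bebb': from fail(8)=6 chase 'b': 6→0 ⇒ 6;  out=∅∪out(6)=∅
  fail(14) 'abda': from fail(13)=15 chase 'a': 15 ⇒ 16;  out={3}∪out(16)={3}
  fail(17) 'bdaa': from fail(16)=1 chase 'a': 1 ⇒ 2;  out={4}∪out(2)={4,7}
  fail(21) 'bccb': from fail(20)=0 chase 'b': 0 ⇒ 6;  out={6}∪out(6)={6}
  fail(5) 'aabaa': from fail(4)=1 chase 'a': 1 ⇒ 2;  out={0}∪out(2)={0,7}
  fail(10) 'bebba': from fail(9)=6 chase 'a': 6→0 ⇒ 1;  out={1}∪out(1)={1}

Scan:
[0] read 'b'  n0⇒n6
[1] read 'c'  n6⇒n19
[2] read 'b'  n19⇒n6 (via fail)
[3] read 'a'  n6⇒n1 (via fail)
[4] read 'b'  n1⇒n12
[5] read 'd'  n12⇒n13  → match P2@[5:5]
[6] read 'a'  n13⇒n14  → match P3@[3:6]
[7] read 'b'  n14⇒n12 (via fail)
[8] read 'd'  n12⇒n13  → match P2@[8:8]
[9] read 'a'  n13⇒n14  → match P3@[6:9]
[10] read 'a'  n14⇒n17 (via fail)  → match P4@[7:10],P7@[9:10]
[11] read 'c'  n17⇒n0 (via fail)
[12] read 'b'  n0⇒n6
[13] read 'b'  n6⇒n6 (via fail)
[14] read 'd'  n6⇒n15  → match P2@[14:14]
[15] read 'e'  n15⇒n0 (via fail)
[16] read 'b'  n0⇒n6
[17] read 'd'  n6⇒n15  → match P2@[17:17]
[18] read 'a'  n15⇒n16
[19] read 'a'  n16⇒n17  → match P4@[16:19],P7@[18:19]
[20] read 'd'  n17⇒n11 (via fail)  → match P2@[20:20]
[21] read 'a'  n11⇒n1 (via fail)
[22] read 'b'  n1⇒n12
[23] read 'd'  n12⇒n13  → match P2@[23:23]
[24] read 'a'  n13⇒n14  → match P3@[21:24]
[25] read 'c'  n14⇒n0 (via fail)
[26] read 'e'  n0⇒n0
[27] read 'c'  n0⇒n0
[28] read 'd'  n0⇒n11  → match P2@[28:28]
[29] read 'a'  n11⇒n1 (via fail)
[30] read 'b'  n1⇒n12
[31] read 'd'  n12⇒n13  → match P2@[31:31]
[32] read 'a'  n13⇒n14  → match P3@[29:32]
[33] read 'b'  n14⇒n12 (via fail)
[34] read 'c'  n12⇒n19 (via fail)

All matches (sorted): [[5,2],[6,3],[8,2],[9,3],[10,4],[10,7],[14,2],[17,2],[19,4],[19,7],[20,2],[23,2],[24,3],[28,2],[31,2],[32,3]]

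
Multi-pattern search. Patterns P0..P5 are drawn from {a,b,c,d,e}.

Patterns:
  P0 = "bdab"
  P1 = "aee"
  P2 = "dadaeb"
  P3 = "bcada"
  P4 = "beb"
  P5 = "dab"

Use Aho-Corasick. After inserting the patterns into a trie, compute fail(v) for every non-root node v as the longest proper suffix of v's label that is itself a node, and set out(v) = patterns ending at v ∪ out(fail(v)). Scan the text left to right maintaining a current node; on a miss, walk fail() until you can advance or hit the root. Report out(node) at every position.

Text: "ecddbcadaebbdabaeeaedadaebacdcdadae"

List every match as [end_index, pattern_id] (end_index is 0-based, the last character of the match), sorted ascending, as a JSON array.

Build:
Trie nodes:
  n0 'ε': a→5 b→1 d→8
  n1 'b': c→14 d→2 e→18
  n2 'bd': a→3
  n3 'bda': b→4
  n4 'bdab': ·  [P0 ends]
  n5 'a': e→6
  n6 'ae': e→7
  n7 'aee': ·  [P1 ends]
  n8 'd': a→9
  n9 'da': b→20 d→10
  n10 'dad': a→11
  n11 'dada': e→12
  n12 'dadae': b→13
  n13 'dadaeb': ·  [P2 ends]
  n14 'bc': a→15
  n15 'bca': d→16
  n16 'bcad': a→17
  n17 'bcada': ·  [P3 ends]
  n18 'be': b→19
  n19 'beb': ·  [P4 ends]
  n20 'dab': ·  [P5 ends]

Failure links (BFS by depth):
  fail(1) 'b': from fail(0)=0 chase 'b': 0 ⇒ 0;  out=∅∪out(0)=∅
  fail(5) 'a': from fail(0)=0 chase 'a': 0 ⇒ 0;  out=∅∪out(0)=∅
  fail(8) 'd': from fail(0)=0 chase 'd': 0 ⇒ 0;  out=∅∪out(0)=∅
  fail(2) 'bd': from fail(1)=0 chase 'd': 0 ⇒ 8;  out=∅∪out(8)=∅
  fail(6) 'ae': from fail(5)=0 chase 'e': 0 ⇒ 0;  out=∅∪out(0)=∅
  fail(9) 'da': from fail(8)=0 chase 'a': 0 ⇒ 5;  out=∅∪out(5)=∅
  fail(14) 'bc': from fail(1)=0 chase 'c': 0 ⇒ 0;  out=∅∪out(0)=∅
  fail(18) 'be': from fail(1)=0 chase 'e': 0 ⇒ 0;  out=∅∪out(0)=∅
  fail(3) 'bda': from fail(2)=8 chase 'a': 8 ⇒ 9;  out=∅∪out(9)=∅
  fail(7) 'aee': from fail(6)=0 chase 'e': 0 ⇒ 0;  out={1}∪out(0)={1}
  fail(10) 'dad': from fail(9)=5 chase 'd': 5→0 ⇒ 8;  out=∅∪out(8)=∅
  fail(15) 'bca': from fail(14)=0 chase 'a': 0 ⇒ 5;  out=∅∪out(5)=∅
  fail(19) 'beb': from fail(18)=0 chase 'b': 0 ⇒ 1;  out={4}∪out(1)={4}
  fail(20) 'dab': from fail(9)=5 chase 'b': 5→0 ⇒ 1;  out={5}∪out(1)={5}
  fail(4) 'bdab': from fail(3)=9 chase 'b': 9 ⇒ 20;  out={0}∪out(20)={0,5}
  fail(11) 'dada': from fail(10)=8 chase 'a': 8 ⇒ 9;  out=∅∪out(9)=∅
  fail(16) 'bcad': from fail(15)=5 chase 'd': 5→0 ⇒ 8;  out=∅∪out(8)=∅
  fail(12) 'dadae': from fail(11)=9 chase 'e': 9→5 ⇒ 6;  out=∅∪out(6)=∅
  fail(17) 'bcada': from fail(16)=8 chase 'a': 8 ⇒ 9;  out={3}∪out(9)={3}
  fail(13) 'dadaeb': from fail(12)=6 chase 'b': 6→0 ⇒ 1;  out={2}∪out(1)={2}

Text stream:
[0] read 'e'  n0⇒n0
[1] read 'c'  n0⇒n0
[2] read 'd'  n0⇒n8
[3] read 'd'  n8⇒n8 ·f
[4] read 'b'  n8⇒n1 ·f
[5] read 'c'  n1⇒n14
[6] read 'a'  n14⇒n15
[7] read 'd'  n15⇒n16
[8] read 'a'  n16⇒n17  ** P3@[4:8]
[9] read 'e'  n17⇒n6 ·f
[10] read 'b'  n6⇒n1 ·f
[11] read 'b'  n1⇒n1 ·f
[12] read 'd'  n1⇒n2
[13] read 'a'  n2⇒n3
[14] read 'b'  n3⇒n4  ** P0@[11:14],P5@[12:14]
[15] read 'a'  n4⇒n5 ·f
[16] read 'e'  n5⇒n6
[17] read 'e'  n6⇒n7  ** P1@[15:17]
[18] read 'a'  n7⇒n5 ·f
[19] read 'e'  n5⇒n6
[20] read 'd'  n6⇒n8 ·f
[21] read 'a'  n8⇒n9
[22] read 'd'  n9⇒n10
[23] read 'a'  n10⇒n11
[24] read 'e'  n11⇒n12
[25] read 'b'  n12⇒n13  ** P2@[20:25]
[26] read 'a'  n13⇒n5 ·f
[27] read 'c'  n5⇒n0 ·f
[28] read 'd'  n0⇒n8
[29] read 'c'  n8⇒n0 ·f
[30] read 'd'  n0⇒n8
[31] read 'a'  n8⇒n9
[32] read 'd'  n9⇒n10
[33] read 'a'  n10⇒n11
[34] read 'e'  n11⇒n12

Result: [[8,3],[14,0],[14,5],[17,1],[25,2]]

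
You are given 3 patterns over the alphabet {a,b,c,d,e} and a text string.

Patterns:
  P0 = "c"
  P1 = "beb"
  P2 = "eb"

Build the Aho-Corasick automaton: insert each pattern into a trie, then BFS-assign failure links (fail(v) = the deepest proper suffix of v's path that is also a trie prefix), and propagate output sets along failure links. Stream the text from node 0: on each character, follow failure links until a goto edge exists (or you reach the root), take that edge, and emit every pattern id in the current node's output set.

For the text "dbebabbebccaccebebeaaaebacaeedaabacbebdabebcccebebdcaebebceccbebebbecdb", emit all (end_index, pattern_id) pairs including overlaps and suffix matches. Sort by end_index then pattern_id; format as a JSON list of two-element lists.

Build automaton:
Trie nodes:
  0='ε' goto b→2 c→1 e→5
  1='c' goto ·  [P0 ends]
  2='b' goto e→3
  3='be' goto b→4
  4='beb' goto ·  [P1 ends]
  5='e' goto b→6
  6='eb' goto ·  [P2 ends]

Failure links (BFS by depth):
  fail(1) 'c': from fail(0)=0 chase 'c': 0 ⇒ 0;  out={0}∪out(0)={0}
  fail(2) 'b': from fail(0)=0 chase 'b': 0 ⇒ 0;  out=∅∪out(0)=∅
  fail(5) 'e': from fail(0)=0 chase 'e': 0 ⇒ 0;  out=∅∪out(0)=∅
  fail(3) 'be': from fail(2)=0 chase 'e': 0 ⇒ 5;  out=∅∪out(5)=∅
  fail(6) 'eb': from fail(5)=0 chase 'b': 0 ⇒ 2;  out={2}∪out(2)={2}
  fail(4) 'beb': from fail(3)=5 chase 'b': 5 ⇒ 6;  out={1}∪out(6)={1,2}

Run:
[0] read 'd'  n0⇒n0
[1] read 'b'  n0⇒n2
[2] read 'e'  n2⇒n3
[3] read 'b'  n3⇒n4  ** P1@[1:3],P2@[2:3]
[4] read 'a'  n4⇒n0 (fail-walked)
[5] read 'b'  n0⇒n2
[6] read 'b'  n2⇒n2 (fail-walked)
[7] read 'e'  n2⇒n3
[8] read 'b'  n3⇒n4  ** P1@[6:8],P2@[7:8]
[9] read 'c'  n4⇒n1 (fail-walked)  ** P0@[9:9]
[10] read 'c'  n1⇒n1 (fail-walked)  ** P0@[10:10]
[11] read 'a'  n1⇒n0 (fail-walked)
[12] read 'c'  n0⇒n1  ** P0@[12:12]
[13] read 'c'  n1⇒n1 (fail-walked)  ** P0@[13:13]
[14] read 'e'  n1⇒n5 (fail-walked)
[15] read 'b'  n5⇒n6  ** P2@[14:15]
[16] read 'e'  n6⇒n3 (fail-walked)
[17] read 'b'  n3⇒n4  ** P1@[15:17],P2@[16:17]
[18] read 'e'  n4⇒n3 (fail-walked)
[19] read 'a'  n3⇒n0 (fail-walked)
[20] read 'a'  n0⇒n0
[21] read 'a'  n0⇒n0
[22] read 'e'  n0⇒n5
[23] read 'b'  n5⇒n6  ** P2@[22:23]
[24] read 'a'  n6⇒n0 (fail-walked)
[25] read 'c'  n0⇒n1  ** P0@[25:25]
[26] read 'a'  n1⇒n0 (fail-walked)
[27] read 'e'  n0⇒n5
[28] read 'e'  n5⇒n5 (fail-walked)
[29] read 'd'  n5⇒n0 (fail-walked)
[30] read 'a'  n0⇒n0
[31] read 'a'  n0⇒n0
[32] read 'b'  n0⇒n2
[33] read 'a'  n2⇒n0 (fail-walked)
[34] read 'c'  n0⇒n1  ** P0@[34:34]
[35] read 'b'  n1⇒n2 (fail-walked)
[36] read 'e'  n2⇒n3
[37] read 'b'  n3⇒n4  ** P1@[35:37],P2@[36:37]
[38] read 'd'  n4⇒n0 (fail-walked)
[39] read 'a'  n0⇒n0
[40] read 'b'  n0⇒n2
[41] read 'e'  n2⇒n3
[42] read 'b'  n3⇒n4  ** P1@[40:42],P2@[41:42]
[43] read 'c'  n4⇒n1 (fail-walked)  ** P0@[43:43]
[44] read 'c'  n1⇒n1 (fail-walked)  ** P0@[44:44]
[45] read 'c'  n1⇒n1 (fail-walked)  ** P0@[45:45]
[46] read 'e'  n1⇒n5 (fail-walked)
[47] read 'b'  n5⇒n6  ** P2@[46:47]
[48] read 'e'  n6⇒n3 (fail-walked)
[49] read 'b'  n3⇒n4  ** P1@[47:49],P2@[48:49]
[50] read 'd'  n4⇒n0 (fail-walked)
[51] read 'c'  n0⇒n1  ** P0@[51:51]
[52] read 'a'  n1⇒n0 (fail-walked)
[53] read 'e'  n0⇒n5
[54] read 'b'  n5⇒n6  ** P2@[53:54]
[55] read 'e'  n6⇒n3 (fail-walked)
[56] read 'b'  n3⇒n4  ** P1@[54:56],P2@[55:56]
[57] read 'c'  n4⇒n1 (fail-walked)  ** P0@[57:57]
[58] read 'e'  n1⇒n5 (fail-walked)
[59] read 'c'  n5⇒n1 (fail-walked)  ** P0@[59:59]
[60] read 'c'  n1⇒n1 (fail-walked)  ** P0@[60:60]
[61] read 'b'  n1⇒n2 (fail-walked)
[62] read 'e'  n2⇒n3
[63] read 'b'  n3⇒n4  ** P1@[61:63],P2@[62:63]
[64] read 'e'  n4⇒n3 (fail-walked)
[65] read 'b'  n3⇒n4  ** P1@[63:65],P2@[64:65]
[66] read 'b'  n4⇒n2 (fail-walked)
[67] read 'e'  n2⇒n3
[68] read 'c'  n3⇒n1 (fail-walked)  ** P0@[68:68]
[69] read 'd'  n1⇒n0 (fail-walked)
[70] read 'b'  n0⇒n2

Matches: [[3,1],[3,2],[8,1],[8,2],[9,0],[10,0],[12,0],[13,0],[15,2],[17,1],[17,2],[23,2],[25,0],[34,0],[37,1],[37,2],[42,1],[42,2],[43,0],[44,0],[45,0],[47,2],[49,1],[49,2],[51,0],[54,2],[56,1],[56,2],[57,0],[59,0],[60,0],[63,1],[63,2],[65,1],[65,2],[68,0]]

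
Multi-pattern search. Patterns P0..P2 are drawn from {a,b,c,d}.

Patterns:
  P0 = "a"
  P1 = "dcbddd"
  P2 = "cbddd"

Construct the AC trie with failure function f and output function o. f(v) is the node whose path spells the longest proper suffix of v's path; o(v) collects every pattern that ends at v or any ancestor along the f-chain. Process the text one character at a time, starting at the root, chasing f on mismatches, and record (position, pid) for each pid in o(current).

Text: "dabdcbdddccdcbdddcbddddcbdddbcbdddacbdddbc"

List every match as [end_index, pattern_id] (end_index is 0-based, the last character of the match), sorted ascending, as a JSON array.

Build automaton:
Trie nodes:
  n0 'ε': a→1 c→8 d→2
  n1 'a': ·  ←P0
  n2 'd': c→3
  n3 'dc': b→4
  n4 'dcb': d→5
  n5 'dcbd': d→6
  n6 'dcbdd': d→7
  n7 'dcbddd': ·  ←P1
  n8 'c': b→9
  n9 'cb': d→10
  n10 'cbd': d→11
  n11 'cbdd': d→12
  n12 'cbddd': ·  ←P2

BFS fail/out derivation:
  n1('a'): parent n0 fail=0; on 'a' 0 → fail=0;  out {0}∪∅={0}
  n2('d'): parent n0 fail=0; on 'd' 0 → fail=0;  out ∅∪∅=∅
  n8('c'): parent n0 fail=0; on 'c' 0 → fail=0;  out ∅∪∅=∅
  n3('dc'): parent n2 fail=0; on 'c' 0 → fail=8;  out ∅∪∅=∅
  n9('cb'): parent n8 fail=0; on 'b' 0 → fail=0;  out ∅∪∅=∅
  n4('dcb'): parent n3 fail=8; on 'b' 8 → fail=9;  out ∅∪∅=∅
  n10('cbd'): parent n9 fail=0; on 'd' 0 → fail=2;  out ∅∪∅=∅
  n5('dcbd'): parent n4 fail=9; on 'd' 9 → fail=10;  out ∅∪∅=∅
  n11('cbdd'): parent n10 fail=2; on 'd' 2→0 → fail=2;  out ∅∪∅=∅
  n6('dcbdd'): parent n5 fail=10; on 'd' 10 → fail=11;  out ∅∪∅=∅
  n12('cbddd'): parent n11 fail=2; on 'd' 2→0 → fail=2;  out {2}∪∅={2}
  n7('dcbddd'): parent n6 fail=11; on 'd' 11 → fail=12;  out {1}∪{2}={1,2}

Text stream:
i=0 'd': node 0→2
i=1 'a': node 2→1 ·f  → match P0@[1:1]
i=2 'b': node 1→0 ·f
i=3 'd': node 0→2
i=4 'c': node 2→3
i=5 'b': node 3→4
i=6 'd': node 4→5
i=7 'd': node 5→6
i=8 'd': node 6→7  → match P1@[3:8],P2@[4:8]
i=9 'c': node 7→3 ·f
i=10 'c': node 3→8 ·f
i=11 'd': node 8→2 ·f
i=12 'c': node 2→3
i=13 'b': node 3→4
i=14 'd': node 4→5
i=15 'd': node 5→6
i=16 'd': node 6→7  → match P1@[11:16],P2@[12:16]
i=17 'c': node 7→3 ·f
i=18 'b': node 3→4
i=19 'd': node 4→5
i=20 'd': node 5→6
i=21 'd': node 6→7  → match P1@[16:21],P2@[17:21]
i=22 'd': node 7→2 ·f
i=23 'c': node 2→3
i=24 'b': node 3→4
i=25 'd': node 4→5
i=26 'd': node 5→6
i=27 'd': node 6→7  → match P1@[22:27],P2@[23:27]
i=28 'b': node 7→0 ·f
i=29 'c': node 0→8
i=30 'b': node 8→9
i=31 'd': node 9→10
i=32 'd': node 10→11
i=33 'd': node 11→12  → match P2@[29:33]
i=34 'a': node 12→1 ·f  → match P0@[34:34]
i=35 'c': node 1→8 ·f
i=36 'b': node 8→9
i=37 'd': node 9→10
i=38 'd': node 10→11
i=39 'd': node 11→12  → match P2@[35:39]
i=40 'b': node 12→0 ·f
i=41 'c': node 0→8

All matches (sorted): [[1,0],[8,1],[8,2],[16,1],[16,2],[21,1],[21,2],[27,1],[27,2],[33,2],[34,0],[39,2]]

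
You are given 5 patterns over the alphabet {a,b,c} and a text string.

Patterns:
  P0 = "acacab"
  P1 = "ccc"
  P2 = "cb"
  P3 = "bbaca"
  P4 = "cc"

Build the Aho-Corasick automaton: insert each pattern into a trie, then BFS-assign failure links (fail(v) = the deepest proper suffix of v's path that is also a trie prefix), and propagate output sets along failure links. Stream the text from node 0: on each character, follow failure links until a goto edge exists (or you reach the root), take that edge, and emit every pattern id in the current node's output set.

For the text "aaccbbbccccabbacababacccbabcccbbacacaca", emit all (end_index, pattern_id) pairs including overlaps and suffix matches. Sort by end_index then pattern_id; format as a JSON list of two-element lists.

Build automaton:
Trie (insert patterns):
  n0 'ε': a→1 b→11 c→7
  n1 'a': c→2
  n2 'ac': a→3
  n3 'aca': c→4
  n4 'acac': a→5
  n5 'acaca': b→6
  n6 'acacab': ·  [P0 ends]
  n7 'c': b→10 c→8
  n8 'cc': c→9  [P4 ends]
  n9 'ccc': ·  [P1 ends]
  n10 'cb': ·  [P2 ends]
  n11 'b': b→12
  n12 'bb': a→13
  n13 'bba': c→14
  n14 'bbac': a→15
  n15 'bbaca': ·  [P3 ends]

Failure links (BFS by depth):
  n1('a'): parent n0 fail=0; on 'a' 0 → fail=0;  out ∅∪∅=∅
  n7('c'): parent n0 fail=0; on 'c' 0 → fail=0;  out ∅∪∅=∅
  n11('b'): parent n0 fail=0; on 'b' 0 → fail=0;  out ∅∪∅=∅
  n2('ac'): parent n1 fail=0; on 'c' 0 → fail=7;  out ∅∪∅=∅
  n8('cc'): parent n7 fail=0; on 'c' 0 → fail=7;  out {4}∪∅={4}
  n10('cb'): parent n7 fail=0; on 'b' 0 → fail=11;  out {2}∪∅={2}
  n12('bb'): parent n11 fail=0; on 'b' 0 → fail=11;  out ∅∪∅=∅
  n3('aca'): parent n2 fail=7; on 'a' 7→0 → fail=1;  out ∅∪∅=∅
  n9('ccc'): parent n8 fail=7; on 'c' 7 → fail=8;  out {1}∪{4}={1,4}
  n13('bba'): parent n12 fail=11; on 'a' 11→0 → fail=1;  out ∅∪∅=∅
  n4('acac'): parent n3 fail=1; on 'c' 1 → fail=2;  out ∅∪∅=∅
  n14('bbac'): parent n13 fail=1; on 'c' 1 → fail=2;  out ∅∪∅=∅
  n5('acaca'): parent n4 fail=2; on 'a' 2 → fail=3;  out ∅∪∅=∅
  n15('bbaca'): parent n14 fail=2; on 'a' 2 → fail=3;  out {3}∪∅={3}
  n6('acacab'): parent n5 fail=3; on 'b' 3→1→0 → fail=11;  out {0}∪∅={0}

Run:
[0] read 'a'  n0⇒n1
[1] read 'a'  n1⇒n1 (via fail)
[2] read 'c'  n1⇒n2
[3] read 'c'  n2⇒n8 (via fail)  → match P4@[2:3]
[4] read 'b'  n8⇒n10 (via fail)  → match P2@[3:4]
[5] read 'b'  n10⇒n12 (via fail)
[6] read 'b'  n12⇒n12 (via fail)
[7] read 'c'  n12⇒n7 (via fail)
[8] read 'c'  n7⇒n8  → match P4@[7:8]
[9] read 'c'  n8⇒n9  → match P1@[7:9],P4@[8:9]
[10] read 'c'  n9⇒n9 (via fail)  → match P1@[8:10],P4@[9:10]
[11] read 'a'  n9⇒n1 (via fail)
[12] read 'b'  n1⇒n11 (via fail)
[13] read 'b'  n11⇒n12
[14] read 'a'  n12⇒n13
[15] read 'c'  n13⇒n14
[16] read 'a'  n14⇒n15  → match P3@[12:16]
[17] read 'b'  n15⇒n11 (via fail)
[18] read 'a'  n11⇒n1 (via fail)
[19] read 'b'  n1⇒n11 (via fail)
[20] read 'a'  n11⇒n1 (via fail)
[21] read 'c'  n1⇒n2
[22] read 'c'  n2⇒n8 (via fail)  → match P4@[21:22]
[23] read 'c'  n8⇒n9  → match P1@[21:23],P4@[22:23]
[24] read 'b'  n9⇒n10 (via fail)  → match P2@[23:24]
[25] read 'a'  n10⇒n1 (via fail)
[26] read 'b'  n1⇒n11 (via fail)
[27] read 'c'  n11⇒n7 (via fail)
[28] read 'c'  n7⇒n8  → match P4@[27:28]
[29] read 'c'  n8⇒n9  → match P1@[27:29],P4@[28:29]
[30] read 'b'  n9⇒n10 (via fail)  → match P2@[29:30]
[31] read 'b'  n10⇒n12 (via fail)
[32] read 'a'  n12⇒n13
[33] read 'c'  n13⇒n14
[34] read 'a'  n14⇒n15  → match P3@[30:34]
[35] read 'c'  n15⇒n4 (via fail)
[36] read 'a'  n4⇒n5
[37] read 'c'  n5⇒n4 (via fail)
[38] read 'a'  n4⇒n5

Result: [[3,4],[4,2],[8,4],[9,1],[9,4],[10,1],[10,4],[16,3],[22,4],[23,1],[23,4],[24,2],[28,4],[29,1],[29,4],[30,2],[34,3]]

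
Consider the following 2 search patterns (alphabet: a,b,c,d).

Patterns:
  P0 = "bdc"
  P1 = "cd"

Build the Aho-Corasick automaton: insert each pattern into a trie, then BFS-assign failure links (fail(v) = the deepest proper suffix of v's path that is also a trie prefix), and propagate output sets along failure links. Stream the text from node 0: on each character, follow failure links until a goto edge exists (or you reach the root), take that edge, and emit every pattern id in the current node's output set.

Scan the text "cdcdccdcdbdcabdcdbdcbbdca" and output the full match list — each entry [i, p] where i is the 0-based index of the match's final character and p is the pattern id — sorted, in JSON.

Construct AC machine:
Trie nodes:
  n0 'ε': b→1 c→4
  n1 'b': d→2
  n2 'bd': c→3
  n3 'bdc': ·  ←P0
  n4 'c': d→5
  n5 'cd': ·  ←P1

BFS fail/out derivation:
  fail(1) 'b': from fail(0)=0 chase 'b': 0 ⇒ 0;  out=∅∪out(0)=∅
  fail(4) 'c': from fail(0)=0 chase 'c': 0 ⇒ 0;  out=∅∪out(0)=∅
  fail(2) 'bd': from fail(1)=0 chase 'd': 0 ⇒ 0;  out=∅∪out(0)=∅
  fail(5) 'cd': from fail(4)=0 chase 'd': 0 ⇒ 0;  out={1}∪out(0)={1}
  fail(3) 'bdc': from fail(2)=0 chase 'c': 0 ⇒ 4;  out={0}∪out(4)={0}

Text stream:
[0] read 'c'  n0⇒n4
[1] read 'd'  n4⇒n5  ** P1@[0:1]
[2] read 'c'  n5⇒n4 ·f
[3] read 'd'  n4⇒n5  ** P1@[2:3]
[4] read 'c'  n5⇒n4 ·f
[5] read 'c'  n4⇒n4 ·f
[6] read 'd'  n4⇒n5  ** P1@[5:6]
[7] read 'c'  n5⇒n4 ·f
[8] read 'd'  n4⇒n5  ** P1@[7:8]
[9] read 'b'  n5⇒n1 ·f
[10] read 'd'  n1⇒n2
[11] read 'c'  n2⇒n3  ** P0@[9:11]
[12] read 'a'  n3⇒n0 ·f
[13] read 'b'  n0⇒n1
[14] read 'd'  n1⇒n2
[15] read 'c'  n2⇒n3  ** P0@[13:15]
[16] read 'd'  n3⇒n5 ·f  ** P1@[15:16]
[17] read 'b'  n5⇒n1 ·f
[18] read 'd'  n1⇒n2
[19] read 'c'  n2⇒n3  ** P0@[17:19]
[20] read 'b'  n3⇒n1 ·f
[21] read 'b'  n1⇒n1 ·f
[22] read 'd'  n1⇒n2
[23] read 'c'  n2⇒n3  ** P0@[21:23]
[24] read 'a'  n3⇒n0 ·f

Matches: [[1,1],[3,1],[6,1],[8,1],[11,0],[15,0],[16,1],[19,0],[23,0]]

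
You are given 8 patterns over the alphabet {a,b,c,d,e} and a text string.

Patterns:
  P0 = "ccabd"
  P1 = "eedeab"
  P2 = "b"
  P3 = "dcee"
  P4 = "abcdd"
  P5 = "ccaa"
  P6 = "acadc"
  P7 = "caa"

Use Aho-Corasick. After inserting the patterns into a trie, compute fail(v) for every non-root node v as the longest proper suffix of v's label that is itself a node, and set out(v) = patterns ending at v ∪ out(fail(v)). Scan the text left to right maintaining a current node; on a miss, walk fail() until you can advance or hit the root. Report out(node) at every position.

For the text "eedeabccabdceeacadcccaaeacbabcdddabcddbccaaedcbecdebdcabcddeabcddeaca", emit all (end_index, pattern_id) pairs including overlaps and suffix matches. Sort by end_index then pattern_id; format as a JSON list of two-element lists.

Build automaton:
Trie nodes:
  n0 'ε': a→17 b→12 c→1 d→13 e→6
  n1 'c': a→27 c→2
  n2 'cc': a→3
  n3 'cca': a→22 b→4
  n4 'ccab': d→5
  n5 'ccabd': ·  ←P0
  n6 'e': e→7
  n7 'ee': d→8
  n8 'eed': e→9
  n9 'eede': a→10
  n10 'eedea': b→11
  n11 'eedeab': ·  ←P1
  n12 'b': ·  ←P2
  n13 'd': c→14
  n14 'dc': e→15
  n15 'dce': e→16
  n16 'dcee': ·  ←P3
  n17 'a': b→18 c→23
  n18 'ab': c→19
  n19 'abc': d→20
  n20 'abcd': d→21
  n21 'abcdd': ·  ←P4
  n22 'ccaa': ·  ←P5
  n23 'ac': a→24
  n24 'aca': d→25
  n25 'acad': c→26
  n26 'acadc': ·  ←P6
  n27 'ca': a→28
  n28 'caa': ·  ←P7

BFS fail/out derivation:
  n1('c'): parent n0 fail=0; on 'c' 0 → fail=0;  out ∅∪∅=∅
  n6('e'): parent n0 fail=0; on 'e' 0 → fail=0;  out ∅∪∅=∅
  n12('b'): parent n0 fail=0; on 'b' 0 → fail=0;  out {2}∪∅={2}
  n13('d'): parent n0 fail=0; on 'd' 0 → fail=0;  out ∅∪∅=∅
  n17('a'): parent n0 fail=0; on 'a' 0 → fail=0;  out ∅∪∅=∅
  n2('cc'): parent n1 fail=0; on 'c' 0 → fail=1;  out ∅∪∅=∅
  n7('ee'): parent n6 fail=0; on 'e' 0 → fail=6;  out ∅∪∅=∅
  n14('dc'): parent n13 fail=0; on 'c' 0 → fail=1;  out ∅∪∅=∅
  n18('ab'): parent n17 fail=0; on 'b' 0 → fail=12;  out ∅∪{2}={2}
  n23('ac'): parent n17 fail=0; on 'c' 0 → fail=1;  out ∅∪∅=∅
  n27('ca'): parent n1 fail=0; on 'a' 0 → fail=17;  out ∅∪∅=∅
  n3('cca'): parent n2 fail=1; on 'a' 1 → fail=27;  out ∅∪∅=∅
  n8('eed'): parent n7 fail=6; on 'd' 6→0 → fail=13;  out ∅∪∅=∅
  n15('dce'): parent n14 fail=1; on 'e' 1→0 → fail=6;  out ∅∪∅=∅
  n19('abc'): parent n18 fail=12; on 'c' 12→0 → fail=1;  out ∅∪∅=∅
  n24('aca'): parent n23 fail=1; on 'a' 1 → fail=27;  out ∅∪∅=∅
  n28('caa'): parent n27 fail=17; on 'a' 17→0 → fail=17;  out {7}∪∅={7}
  n4('ccab'): parent n3 fail=27; on 'b' 27→17 → fail=18;  out ∅∪{2}={2}
  n9('eede'): parent n8 fail=13; on 'e' 13→0 → fail=6;  out ∅∪∅=∅
  n16('dcee'): parent n15 fail=6; on 'e' 6 → fail=7;  out {3}∪∅={3}
  n20('abcd'): parent n19 fail=1; on 'd' 1→0 → fail=13;  out ∅∪∅=∅
  n22('ccaa'): parent n3 fail=27; on 'a' 27 → fail=28;  out {5}∪{7}={5,7}
  n25('acad'): parent n24 fail=27; on 'd' 27→17→0 → fail=13;  out ∅∪∅=∅
  n5('ccabd'): parent n4 fail=18; on 'd' 18→12→0 → fail=13;  out {0}∪∅={0}
  n10('eedea'): parent n9 fail=6; on 'a' 6→0 → fail=17;  out ∅∪∅=∅
  n21('abcdd'): parent n20 fail=13; on 'd' 13→0 → fail=13;  out {4}∪∅={4}
  n26('acadc'): parent n25 fail=13; on 'c' 13 → fail=14;  out {6}∪∅={6}
  n11('eedeab'): parent n10 fail=17; on 'b' 17 → fail=18;  out {1}∪{2}={1,2}

Scan:
pos 0 'e': at 6
pos 1 'e': at 7
pos 2 'd': at 8
pos 3 'e': at 9
pos 4 'a': at 10
pos 5 'b': at 11  emit P1@[0:5],P2@[5:5]
pos 6 'c': at 19 ·f
pos 7 'c': at 2 ·f
pos 8 'a': at 3
pos 9 'b': at 4  emit P2@[9:9]
pos 10 'd': at 5  emit P0@[6:10]
pos 11 'c': at 14 ·f
pos 12 'e': at 15
pos 13 'e': at 16  emit P3@[10:13]
pos 14 'a': at 17 ·f
pos 15 'c': at 23
pos 16 'a': at 24
pos 17 'd': at 25
pos 18 'c': at 26  emit P6@[14:18]
pos 19 'c': at 2 ·f
pos 20 'c': at 2 ·f
pos 21 'a': at 3
pos 22 'a': at 22  emit P5@[19:22],P7@[20:22]
pos 23 'e': at 6 ·f
pos 24 'a': at 17 ·f
pos 25 'c': at 23
pos 26 'b': at 12 ·f  emit P2@[26:26]
pos 27 'a': at 17 ·f
pos 28 'b': at 18  emit P2@[28:28]
pos 29 'c': at 19
pos 30 'd': at 20
pos 31 'd': at 21  emit P4@[27:31]
pos 32 'd': at 13 ·f
pos 33 'a': at 17 ·f
pos 34 'b': at 18  emit P2@[34:34]
pos 35 'c': at 19
pos 36 'd': at 20
pos 37 'd': at 21  emit P4@[33:37]
pos 38 'b': at 12 ·f  emit P2@[38:38]
pos 39 'c': at 1 ·f
pos 40 'c': at 2
pos 41 'a': at 3
pos 42 'a': at 22  emit P5@[39:42],P7@[40:42]
pos 43 'e': at 6 ·f
pos 44 'd': at 13 ·f
pos 45 'c': at 14
pos 46 'b': at 12 ·f  emit P2@[46:46]
pos 47 'e': at 6 ·f
pos 48 'c': at 1 ·f
pos 49 'd': at 13 ·f
pos 50 'e': at 6 ·f
pos 51 'b': at 12 ·f  emit P2@[51:51]
pos 52 'd': at 13 ·f
pos 53 'c': at 14
pos 54 'a': at 27 ·f
pos 55 'b': at 18 ·f  emit P2@[55:55]
pos 56 'c': at 19
pos 57 'd': at 20
pos 58 'd': at 21  emit P4@[54:58]
pos 59 'e': at 6 ·f
pos 60 'a': at 17 ·f
pos 61 'b': at 18  emit P2@[61:61]
pos 62 'c': at 19
pos 63 'd': at 20
pos 64 'd': at 21  emit P4@[60:64]
pos 65 'e': at 6 ·f
pos 66 'a': at 17 ·f
pos 67 'c': at 23
pos 68 'a': at 24

Result: [[5,1],[5,2],[9,2],[10,0],[13,3],[18,6],[22,5],[22,7],[26,2],[28,2],[31,4],[34,2],[37,4],[38,2],[42,5],[42,7],[46,2],[51,2],[55,2],[58,4],[61,2],[64,4]]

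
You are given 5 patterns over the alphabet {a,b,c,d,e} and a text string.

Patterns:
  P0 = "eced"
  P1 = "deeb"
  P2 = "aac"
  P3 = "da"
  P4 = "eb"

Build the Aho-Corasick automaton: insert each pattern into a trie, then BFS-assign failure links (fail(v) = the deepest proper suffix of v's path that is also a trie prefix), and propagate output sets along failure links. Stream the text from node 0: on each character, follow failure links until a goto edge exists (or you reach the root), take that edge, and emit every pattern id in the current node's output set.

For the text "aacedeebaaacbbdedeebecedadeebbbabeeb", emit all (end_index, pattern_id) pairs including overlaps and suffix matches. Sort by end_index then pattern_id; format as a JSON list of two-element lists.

Build automaton:
Trie nodes:
  n0 'ε': a→9 d→5 e→1
  n1 'e': b→13 c→2
  n2 'ec': e→3
  n3 'ece': d→4
  n4 'eced': ·  [P0 ends]
  n5 'd': a→12 e→6
  n6 'de': e→7
  n7 'dee': b→8
  n8 'deeb': ·  [P1 ends]
  n9 'a': a→10
  n10 'aa': c→11
  n11 'aac': ·  [P2 ends]
  n12 'da': ·  [P3 ends]
  n13 'eb': ·  [P4 ends]

BFS fail/out derivation:
  fail(1) 'e': from fail(0)=0 chase 'e': 0 ⇒ 0;  out=∅∪out(0)=∅
  fail(5) 'd': from fail(0)=0 chase 'd': 0 ⇒ 0;  out=∅∪out(0)=∅
  fail(9) 'a': from fail(0)=0 chase 'a': 0 ⇒ 0;  out=∅∪out(0)=∅
  fail(2) 'ec': from fail(1)=0 chase 'c': 0 ⇒ 0;  out=∅∪out(0)=∅
  fail(6) 'de': from fail(5)=0 chase 'e': 0 ⇒ 1;  out=∅∪out(1)=∅
  fail(10) 'aa': from fail(9)=0 chase 'a': 0 ⇒ 9;  out=∅∪out(9)=∅
  fail(12) 'da': from fail(5)=0 chase 'a': 0 ⇒ 9;  out={3}∪out(9)={3}
  fail(13) 'eb': from fail(1)=0 chase 'b': 0 ⇒ 0;  out={4}∪out(0)={4}
  fail(3) 'ece': from fail(2)=0 chase 'e': 0 ⇒ 1;  out=∅∪out(1)=∅
  fail(7) 'dee': from fail(6)=1 chase 'e': 1→0 ⇒ 1;  out=∅∪out(1)=∅
  fail(11) 'aac': from fail(10)=9 chase 'c': 9→0 ⇒ 0;  out={2}∪out(0)={2}
  fail(4) 'eced': from fail(3)=1 chase 'd': 1→0 ⇒ 5;  out={0}∪out(5)={0}
  fail(8) 'deeb': from fail(7)=1 chase 'b': 1 ⇒ 13;  out={1}∪out(13)={1,4}

Scan:
pos 0 'a': at 9
pos 1 'a': at 10
pos 2 'c': at 11  → match P2@[0:2]
pos 3 'e': at 1 (via fail)
pos 4 'd': at 5 (via fail)
pos 5 'e': at 6
pos 6 'e': at 7
pos 7 'b': at 8  → match P1@[4:7],P4@[6:7]
pos 8 'a': at 9 (via fail)
pos 9 'a': at 10
pos 10 'a': at 10 (via fail)
pos 11 'c': at 11  → match P2@[9:11]
pos 12 'b': at 0 (via fail)
pos 13 'b': at 0
pos 14 'd': at 5
pos 15 'e': at 6
pos 16 'd': at 5 (via fail)
pos 17 'e': at 6
pos 18 'e': at 7
pos 19 'b': at 8  → match P1@[16:19],P4@[18:19]
pos 20 'e': at 1 (via fail)
pos 21 'c': at 2
pos 22 'e': at 3
pos 23 'd': at 4  → match P0@[20:23]
pos 24 'a': at 12 (via fail)  → match P3@[23:24]
pos 25 'd': at 5 (via fail)
pos 26 'e': at 6
pos 27 'e': at 7
pos 28 'b': at 8  → match P1@[25:28],P4@[27:28]
pos 29 'b': at 0 (via fail)
pos 30 'b': at 0
pos 31 'a': at 9
pos 32 'b': at 0 (via fail)
pos 33 'e': at 1
pos 34 'e': at 1 (via fail)
pos 35 'b': at 13  → match P4@[34:35]

All matches (sorted): [[2,2],[7,1],[7,4],[11,2],[19,1],[19,4],[23,0],[24,3],[28,1],[28,4],[35,4]]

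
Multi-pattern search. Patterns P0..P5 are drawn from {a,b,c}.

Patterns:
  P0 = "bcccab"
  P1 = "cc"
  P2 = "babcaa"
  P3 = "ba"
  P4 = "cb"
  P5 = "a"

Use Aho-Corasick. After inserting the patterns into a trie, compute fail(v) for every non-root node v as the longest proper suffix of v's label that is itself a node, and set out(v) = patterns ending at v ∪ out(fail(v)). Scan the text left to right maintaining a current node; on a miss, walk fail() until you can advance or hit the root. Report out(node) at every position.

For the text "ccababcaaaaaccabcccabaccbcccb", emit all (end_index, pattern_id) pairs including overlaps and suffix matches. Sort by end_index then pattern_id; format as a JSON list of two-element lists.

Build:
Trie nodes:
  n0 'ε': a→15 b→1 c→7
  n1 'b': a→9 c→2
  n2 'bc': c→3
  n3 'bcc': c→4
  n4 'bccc': a→5
  n5 'bccca': b→6
  n6 'bcccab': ·  ←P0
  n7 'c': b→14 c→8
  n8 'cc': ·  ←P1
  n9 'ba': b→10  ←P3
  n10 'bab': c→11
  n11 'babc': a→12
  n12 'babca': a→13
  n13 'babcaa': ·  ←P2
  n14 'cb': ·  ←P4
  n15 'a': ·  ←P5

Failure links (BFS by depth):
  fail(1) 'b': from fail(0)=0 chase 'b': 0 ⇒ 0;  out=∅∪out(0)=∅
  fail(7) 'c': from fail(0)=0 chase 'c': 0 ⇒ 0;  out=∅∪out(0)=∅
  fail(15) 'a': from fail(0)=0 chase 'a': 0 ⇒ 0;  out={5}∪out(0)={5}
  fail(2) 'bc': from fail(1)=0 chase 'c': 0 ⇒ 7;  out=∅∪out(7)=∅
  fail(8) 'cc': from fail(7)=0 chase 'c': 0 ⇒ 7;  out={1}∪out(7)={1}
  fail(9) 'ba': from fail(1)=0 chase 'a': 0 ⇒ 15;  out={3}∪out(15)={3,5}
  fail(14) 'cb': from fail(7)=0 chase 'b': 0 ⇒ 1;  out={4}∪out(1)={4}
  fail(3) 'bcc': from fail(2)=7 chase 'c': 7 ⇒ 8;  out=∅∪out(8)={1}
  fail(10) 'bab': from fail(9)=15 chase 'b': 15→0 ⇒ 1;  out=∅∪out(1)=∅
  fail(4) 'bccc': from fail(3)=8 chase 'c': 8→7 ⇒ 8;  out=∅∪out(8)={1}
  fail(11) 'babc': from fail(10)=1 chase 'c': 1 ⇒ 2;  out=∅∪out(2)=∅
  fail(5) 'bccca': from fail(4)=8 chase 'a': 8→7→0 ⇒ 15;  out=∅∪out(15)={5}
  fail(12) 'babca': from fail(11)=2 chase 'a': 2→7→0 ⇒ 15;  out=∅∪out(15)={5}
  fail(6) 'bcccab': from fail(5)=15 chase 'b': 15→0 ⇒ 1;  out={0}∪out(1)={0}
  fail(13) 'babcaa': from fail(12)=15 chase 'a': 15→0 ⇒ 15;  out={2}∪out(15)={2,5}

Run:
i=0 'c': node 0→7
i=1 'c': node 7→8  emit P1@[0:1]
i=2 'a': node 8→15 ·f  emit P5@[2:2]
i=3 'b': node 15→1 ·f
i=4 'a': node 1→9  emit P3@[3:4],P5@[4:4]
i=5 'b': node 9→10
i=6 'c': node 10→11
i=7 'a': node 11→12  emit P5@[7:7]
i=8 'a': node 12→13  emit P2@[3:8],P5@[8:8]
i=9 'a': node 13→15 ·f  emit P5@[9:9]
i=10 'a': node 15→15 ·f  emit P5@[10:10]
i=11 'a': node 15→15 ·f  emit P5@[11:11]
i=12 'c': node 15→7 ·f
i=13 'c': node 7→8  emit P1@[12:13]
i=14 'a': node 8→15 ·f  emit P5@[14:14]
i=15 'b': node 15→1 ·f
i=16 'c': node 1→2
i=17 'c': node 2→3  emit P1@[16:17]
i=18 'c': node 3→4  emit P1@[17:18]
i=19 'a': node 4→5  emit P5@[19:19]
i=20 'b': node 5→6  emit P0@[15:20]
i=21 'a': node 6→9 ·f  emit P3@[20:21],P5@[21:21]
i=22 'c': node 9→7 ·f
i=23 'c': node 7→8  emit P1@[22:23]
i=24 'b': node 8→14 ·f  emit P4@[23:24]
i=25 'c': node 14→2 ·f
i=26 'c': node 2→3  emit P1@[25:26]
i=27 'c': node 3→4  emit P1@[26:27]
i=28 'b': node 4→14 ·f  emit P4@[27:28]

All matches (sorted): [[1,1],[2,5],[4,3],[4,5],[7,5],[8,2],[8,5],[9,5],[10,5],[11,5],[13,1],[14,5],[17,1],[18,1],[19,5],[20,0],[21,3],[21,5],[23,1],[24,4],[26,1],[27,1],[28,4]]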